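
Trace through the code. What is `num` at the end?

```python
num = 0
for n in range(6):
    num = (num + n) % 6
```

Let's trace through this code step by step.

Initialize: num = 0
Entering loop: for n in range(6):

After execution: num = 3
3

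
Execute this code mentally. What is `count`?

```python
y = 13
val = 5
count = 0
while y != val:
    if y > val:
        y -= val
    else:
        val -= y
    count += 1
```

Let's trace through this code step by step.

Initialize: y = 13
Initialize: val = 5
Initialize: count = 0
Entering loop: while y != val:

After execution: count = 5
5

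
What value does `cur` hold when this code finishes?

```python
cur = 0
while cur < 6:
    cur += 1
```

Let's trace through this code step by step.

Initialize: cur = 0
Entering loop: while cur < 6:

After execution: cur = 6
6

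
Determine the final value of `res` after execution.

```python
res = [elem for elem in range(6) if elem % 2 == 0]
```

Let's trace through this code step by step.

Initialize: res = [elem for elem in range(6) if elem % 2 == 0]

After execution: res = [0, 2, 4]
[0, 2, 4]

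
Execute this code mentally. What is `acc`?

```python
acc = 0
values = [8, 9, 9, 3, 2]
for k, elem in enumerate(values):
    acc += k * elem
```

Let's trace through this code step by step.

Initialize: acc = 0
Initialize: values = [8, 9, 9, 3, 2]
Entering loop: for k, elem in enumerate(values):

After execution: acc = 44
44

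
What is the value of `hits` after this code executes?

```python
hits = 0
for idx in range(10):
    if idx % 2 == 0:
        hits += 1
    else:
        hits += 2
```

Let's trace through this code step by step.

Initialize: hits = 0
Entering loop: for idx in range(10):

After execution: hits = 15
15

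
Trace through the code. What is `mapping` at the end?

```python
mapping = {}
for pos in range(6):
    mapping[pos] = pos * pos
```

Let's trace through this code step by step.

Initialize: mapping = {}
Entering loop: for pos in range(6):

After execution: mapping = {0: 0, 1: 1, 2: 4, 3: 9, 4: 16, 5: 25}
{0: 0, 1: 1, 2: 4, 3: 9, 4: 16, 5: 25}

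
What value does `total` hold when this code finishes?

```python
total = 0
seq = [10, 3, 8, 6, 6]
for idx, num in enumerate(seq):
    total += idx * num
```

Let's trace through this code step by step.

Initialize: total = 0
Initialize: seq = [10, 3, 8, 6, 6]
Entering loop: for idx, num in enumerate(seq):

After execution: total = 61
61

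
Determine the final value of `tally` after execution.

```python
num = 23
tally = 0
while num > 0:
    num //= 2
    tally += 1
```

Let's trace through this code step by step.

Initialize: num = 23
Initialize: tally = 0
Entering loop: while num > 0:

After execution: tally = 5
5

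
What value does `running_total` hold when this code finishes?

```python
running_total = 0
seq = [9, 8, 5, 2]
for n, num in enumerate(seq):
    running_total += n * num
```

Let's trace through this code step by step.

Initialize: running_total = 0
Initialize: seq = [9, 8, 5, 2]
Entering loop: for n, num in enumerate(seq):

After execution: running_total = 24
24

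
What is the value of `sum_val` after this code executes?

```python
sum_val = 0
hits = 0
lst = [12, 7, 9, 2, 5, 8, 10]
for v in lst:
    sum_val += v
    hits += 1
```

Let's trace through this code step by step.

Initialize: sum_val = 0
Initialize: hits = 0
Initialize: lst = [12, 7, 9, 2, 5, 8, 10]
Entering loop: for v in lst:

After execution: sum_val = 53
53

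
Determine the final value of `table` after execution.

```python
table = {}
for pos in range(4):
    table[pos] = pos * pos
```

Let's trace through this code step by step.

Initialize: table = {}
Entering loop: for pos in range(4):

After execution: table = {0: 0, 1: 1, 2: 4, 3: 9}
{0: 0, 1: 1, 2: 4, 3: 9}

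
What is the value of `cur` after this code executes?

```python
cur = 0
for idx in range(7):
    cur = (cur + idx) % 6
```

Let's trace through this code step by step.

Initialize: cur = 0
Entering loop: for idx in range(7):

After execution: cur = 3
3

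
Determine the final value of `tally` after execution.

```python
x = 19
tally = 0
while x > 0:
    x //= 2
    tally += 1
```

Let's trace through this code step by step.

Initialize: x = 19
Initialize: tally = 0
Entering loop: while x > 0:

After execution: tally = 5
5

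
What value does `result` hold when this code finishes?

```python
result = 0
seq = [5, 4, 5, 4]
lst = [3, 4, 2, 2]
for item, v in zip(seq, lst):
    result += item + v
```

Let's trace through this code step by step.

Initialize: result = 0
Initialize: seq = [5, 4, 5, 4]
Initialize: lst = [3, 4, 2, 2]
Entering loop: for item, v in zip(seq, lst):

After execution: result = 29
29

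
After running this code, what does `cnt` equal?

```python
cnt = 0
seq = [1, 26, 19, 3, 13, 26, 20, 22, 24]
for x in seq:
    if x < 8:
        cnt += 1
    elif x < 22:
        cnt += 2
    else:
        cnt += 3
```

Let's trace through this code step by step.

Initialize: cnt = 0
Initialize: seq = [1, 26, 19, 3, 13, 26, 20, 22, 24]
Entering loop: for x in seq:

After execution: cnt = 20
20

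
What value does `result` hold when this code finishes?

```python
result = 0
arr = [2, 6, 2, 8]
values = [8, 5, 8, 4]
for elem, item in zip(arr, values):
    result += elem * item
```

Let's trace through this code step by step.

Initialize: result = 0
Initialize: arr = [2, 6, 2, 8]
Initialize: values = [8, 5, 8, 4]
Entering loop: for elem, item in zip(arr, values):

After execution: result = 94
94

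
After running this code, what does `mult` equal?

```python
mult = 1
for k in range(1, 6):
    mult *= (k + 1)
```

Let's trace through this code step by step.

Initialize: mult = 1
Entering loop: for k in range(1, 6):

After execution: mult = 720
720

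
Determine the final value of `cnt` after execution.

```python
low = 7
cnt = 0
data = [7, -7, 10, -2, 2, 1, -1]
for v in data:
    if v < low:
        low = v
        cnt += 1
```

Let's trace through this code step by step.

Initialize: low = 7
Initialize: cnt = 0
Initialize: data = [7, -7, 10, -2, 2, 1, -1]
Entering loop: for v in data:

After execution: cnt = 1
1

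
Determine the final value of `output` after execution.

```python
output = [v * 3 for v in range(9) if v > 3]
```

Let's trace through this code step by step.

Initialize: output = [v * 3 for v in range(9) if v > 3]

After execution: output = [12, 15, 18, 21, 24]
[12, 15, 18, 21, 24]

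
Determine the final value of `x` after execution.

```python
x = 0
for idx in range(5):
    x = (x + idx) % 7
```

Let's trace through this code step by step.

Initialize: x = 0
Entering loop: for idx in range(5):

After execution: x = 3
3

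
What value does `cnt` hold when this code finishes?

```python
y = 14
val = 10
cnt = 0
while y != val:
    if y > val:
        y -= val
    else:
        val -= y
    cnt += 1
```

Let's trace through this code step by step.

Initialize: y = 14
Initialize: val = 10
Initialize: cnt = 0
Entering loop: while y != val:

After execution: cnt = 4
4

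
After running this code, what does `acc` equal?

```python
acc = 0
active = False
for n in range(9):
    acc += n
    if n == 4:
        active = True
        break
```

Let's trace through this code step by step.

Initialize: acc = 0
Initialize: active = False
Entering loop: for n in range(9):

After execution: acc = 10
10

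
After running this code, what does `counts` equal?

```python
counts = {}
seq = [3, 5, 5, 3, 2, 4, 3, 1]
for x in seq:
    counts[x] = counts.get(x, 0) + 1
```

Let's trace through this code step by step.

Initialize: counts = {}
Initialize: seq = [3, 5, 5, 3, 2, 4, 3, 1]
Entering loop: for x in seq:

After execution: counts = {3: 3, 5: 2, 2: 1, 4: 1, 1: 1}
{3: 3, 5: 2, 2: 1, 4: 1, 1: 1}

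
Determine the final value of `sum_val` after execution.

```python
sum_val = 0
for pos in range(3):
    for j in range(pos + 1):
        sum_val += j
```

Let's trace through this code step by step.

Initialize: sum_val = 0
Entering loop: for pos in range(3):

After execution: sum_val = 4
4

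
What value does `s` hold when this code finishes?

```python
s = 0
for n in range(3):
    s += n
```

Let's trace through this code step by step.

Initialize: s = 0
Entering loop: for n in range(3):

After execution: s = 3
3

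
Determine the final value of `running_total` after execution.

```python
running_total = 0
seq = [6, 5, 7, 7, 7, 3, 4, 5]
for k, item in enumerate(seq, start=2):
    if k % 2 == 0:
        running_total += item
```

Let's trace through this code step by step.

Initialize: running_total = 0
Initialize: seq = [6, 5, 7, 7, 7, 3, 4, 5]
Entering loop: for k, item in enumerate(seq, start=2):

After execution: running_total = 24
24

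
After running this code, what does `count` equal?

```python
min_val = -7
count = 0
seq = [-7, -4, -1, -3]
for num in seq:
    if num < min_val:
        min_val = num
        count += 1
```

Let's trace through this code step by step.

Initialize: min_val = -7
Initialize: count = 0
Initialize: seq = [-7, -4, -1, -3]
Entering loop: for num in seq:

After execution: count = 0
0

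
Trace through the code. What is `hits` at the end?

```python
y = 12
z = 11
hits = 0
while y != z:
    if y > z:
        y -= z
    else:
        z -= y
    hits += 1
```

Let's trace through this code step by step.

Initialize: y = 12
Initialize: z = 11
Initialize: hits = 0
Entering loop: while y != z:

After execution: hits = 11
11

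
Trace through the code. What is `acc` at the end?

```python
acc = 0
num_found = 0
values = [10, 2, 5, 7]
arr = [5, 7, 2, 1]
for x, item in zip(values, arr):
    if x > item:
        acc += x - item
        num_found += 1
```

Let's trace through this code step by step.

Initialize: acc = 0
Initialize: num_found = 0
Initialize: values = [10, 2, 5, 7]
Initialize: arr = [5, 7, 2, 1]
Entering loop: for x, item in zip(values, arr):

After execution: acc = 14
14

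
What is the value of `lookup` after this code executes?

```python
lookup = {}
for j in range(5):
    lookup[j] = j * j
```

Let's trace through this code step by step.

Initialize: lookup = {}
Entering loop: for j in range(5):

After execution: lookup = {0: 0, 1: 1, 2: 4, 3: 9, 4: 16}
{0: 0, 1: 1, 2: 4, 3: 9, 4: 16}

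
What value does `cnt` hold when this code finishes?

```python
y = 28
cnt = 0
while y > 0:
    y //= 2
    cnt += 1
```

Let's trace through this code step by step.

Initialize: y = 28
Initialize: cnt = 0
Entering loop: while y > 0:

After execution: cnt = 5
5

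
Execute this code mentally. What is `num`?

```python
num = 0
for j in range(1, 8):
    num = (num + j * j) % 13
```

Let's trace through this code step by step.

Initialize: num = 0
Entering loop: for j in range(1, 8):

After execution: num = 10
10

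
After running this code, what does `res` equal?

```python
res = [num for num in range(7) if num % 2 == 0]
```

Let's trace through this code step by step.

Initialize: res = [num for num in range(7) if num % 2 == 0]

After execution: res = [0, 2, 4, 6]
[0, 2, 4, 6]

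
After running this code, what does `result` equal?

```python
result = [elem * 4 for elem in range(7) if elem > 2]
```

Let's trace through this code step by step.

Initialize: result = [elem * 4 for elem in range(7) if elem > 2]

After execution: result = [12, 16, 20, 24]
[12, 16, 20, 24]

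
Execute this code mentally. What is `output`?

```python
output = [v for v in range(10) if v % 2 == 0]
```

Let's trace through this code step by step.

Initialize: output = [v for v in range(10) if v % 2 == 0]

After execution: output = [0, 2, 4, 6, 8]
[0, 2, 4, 6, 8]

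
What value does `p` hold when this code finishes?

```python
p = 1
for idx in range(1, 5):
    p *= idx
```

Let's trace through this code step by step.

Initialize: p = 1
Entering loop: for idx in range(1, 5):

After execution: p = 24
24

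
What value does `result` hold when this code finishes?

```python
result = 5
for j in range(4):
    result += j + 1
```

Let's trace through this code step by step.

Initialize: result = 5
Entering loop: for j in range(4):

After execution: result = 15
15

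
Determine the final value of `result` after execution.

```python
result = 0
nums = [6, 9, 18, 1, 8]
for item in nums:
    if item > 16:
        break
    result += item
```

Let's trace through this code step by step.

Initialize: result = 0
Initialize: nums = [6, 9, 18, 1, 8]
Entering loop: for item in nums:

After execution: result = 15
15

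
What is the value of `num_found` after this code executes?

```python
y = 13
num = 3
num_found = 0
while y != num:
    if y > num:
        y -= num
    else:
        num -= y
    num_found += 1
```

Let's trace through this code step by step.

Initialize: y = 13
Initialize: num = 3
Initialize: num_found = 0
Entering loop: while y != num:

After execution: num_found = 6
6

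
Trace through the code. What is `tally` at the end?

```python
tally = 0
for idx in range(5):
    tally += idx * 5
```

Let's trace through this code step by step.

Initialize: tally = 0
Entering loop: for idx in range(5):

After execution: tally = 50
50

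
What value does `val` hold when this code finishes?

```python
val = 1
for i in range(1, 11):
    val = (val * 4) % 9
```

Let's trace through this code step by step.

Initialize: val = 1
Entering loop: for i in range(1, 11):

After execution: val = 4
4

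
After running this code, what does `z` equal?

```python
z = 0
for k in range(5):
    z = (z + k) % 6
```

Let's trace through this code step by step.

Initialize: z = 0
Entering loop: for k in range(5):

After execution: z = 4
4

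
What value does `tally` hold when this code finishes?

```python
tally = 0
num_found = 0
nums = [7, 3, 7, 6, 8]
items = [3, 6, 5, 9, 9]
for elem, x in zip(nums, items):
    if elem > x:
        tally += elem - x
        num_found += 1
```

Let's trace through this code step by step.

Initialize: tally = 0
Initialize: num_found = 0
Initialize: nums = [7, 3, 7, 6, 8]
Initialize: items = [3, 6, 5, 9, 9]
Entering loop: for elem, x in zip(nums, items):

After execution: tally = 6
6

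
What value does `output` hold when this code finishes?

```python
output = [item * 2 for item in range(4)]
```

Let's trace through this code step by step.

Initialize: output = [item * 2 for item in range(4)]

After execution: output = [0, 2, 4, 6]
[0, 2, 4, 6]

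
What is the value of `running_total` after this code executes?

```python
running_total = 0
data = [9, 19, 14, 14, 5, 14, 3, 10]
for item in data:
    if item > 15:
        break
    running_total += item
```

Let's trace through this code step by step.

Initialize: running_total = 0
Initialize: data = [9, 19, 14, 14, 5, 14, 3, 10]
Entering loop: for item in data:

After execution: running_total = 9
9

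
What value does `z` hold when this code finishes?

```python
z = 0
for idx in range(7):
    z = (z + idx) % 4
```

Let's trace through this code step by step.

Initialize: z = 0
Entering loop: for idx in range(7):

After execution: z = 1
1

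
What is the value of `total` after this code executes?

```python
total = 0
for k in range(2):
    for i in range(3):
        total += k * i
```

Let's trace through this code step by step.

Initialize: total = 0
Entering loop: for k in range(2):

After execution: total = 3
3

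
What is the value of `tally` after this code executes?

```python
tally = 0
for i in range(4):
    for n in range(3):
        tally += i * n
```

Let's trace through this code step by step.

Initialize: tally = 0
Entering loop: for i in range(4):

After execution: tally = 18
18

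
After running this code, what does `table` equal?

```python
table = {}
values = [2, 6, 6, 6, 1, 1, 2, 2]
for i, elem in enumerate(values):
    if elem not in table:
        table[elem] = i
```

Let's trace through this code step by step.

Initialize: table = {}
Initialize: values = [2, 6, 6, 6, 1, 1, 2, 2]
Entering loop: for i, elem in enumerate(values):

After execution: table = {2: 0, 6: 1, 1: 4}
{2: 0, 6: 1, 1: 4}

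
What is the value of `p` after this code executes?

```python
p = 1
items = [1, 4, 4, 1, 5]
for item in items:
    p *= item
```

Let's trace through this code step by step.

Initialize: p = 1
Initialize: items = [1, 4, 4, 1, 5]
Entering loop: for item in items:

After execution: p = 80
80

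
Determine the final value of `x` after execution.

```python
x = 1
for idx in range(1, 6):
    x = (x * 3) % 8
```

Let's trace through this code step by step.

Initialize: x = 1
Entering loop: for idx in range(1, 6):

After execution: x = 3
3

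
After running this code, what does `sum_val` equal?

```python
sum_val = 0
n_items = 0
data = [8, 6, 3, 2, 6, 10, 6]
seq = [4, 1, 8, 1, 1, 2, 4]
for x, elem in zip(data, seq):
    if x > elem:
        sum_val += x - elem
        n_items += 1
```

Let's trace through this code step by step.

Initialize: sum_val = 0
Initialize: n_items = 0
Initialize: data = [8, 6, 3, 2, 6, 10, 6]
Initialize: seq = [4, 1, 8, 1, 1, 2, 4]
Entering loop: for x, elem in zip(data, seq):

After execution: sum_val = 25
25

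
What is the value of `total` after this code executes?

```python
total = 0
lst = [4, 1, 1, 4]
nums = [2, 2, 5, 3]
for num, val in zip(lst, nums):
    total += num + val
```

Let's trace through this code step by step.

Initialize: total = 0
Initialize: lst = [4, 1, 1, 4]
Initialize: nums = [2, 2, 5, 3]
Entering loop: for num, val in zip(lst, nums):

After execution: total = 22
22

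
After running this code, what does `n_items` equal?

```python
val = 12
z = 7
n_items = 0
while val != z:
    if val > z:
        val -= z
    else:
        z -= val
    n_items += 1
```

Let's trace through this code step by step.

Initialize: val = 12
Initialize: z = 7
Initialize: n_items = 0
Entering loop: while val != z:

After execution: n_items = 5
5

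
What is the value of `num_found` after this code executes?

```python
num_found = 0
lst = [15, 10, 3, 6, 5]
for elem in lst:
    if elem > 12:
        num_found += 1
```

Let's trace through this code step by step.

Initialize: num_found = 0
Initialize: lst = [15, 10, 3, 6, 5]
Entering loop: for elem in lst:

After execution: num_found = 1
1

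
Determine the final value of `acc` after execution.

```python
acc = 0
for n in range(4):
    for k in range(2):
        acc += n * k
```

Let's trace through this code step by step.

Initialize: acc = 0
Entering loop: for n in range(4):

After execution: acc = 6
6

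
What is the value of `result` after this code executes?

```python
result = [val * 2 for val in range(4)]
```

Let's trace through this code step by step.

Initialize: result = [val * 2 for val in range(4)]

After execution: result = [0, 2, 4, 6]
[0, 2, 4, 6]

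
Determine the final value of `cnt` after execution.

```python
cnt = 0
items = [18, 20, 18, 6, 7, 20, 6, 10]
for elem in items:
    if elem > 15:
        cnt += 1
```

Let's trace through this code step by step.

Initialize: cnt = 0
Initialize: items = [18, 20, 18, 6, 7, 20, 6, 10]
Entering loop: for elem in items:

After execution: cnt = 4
4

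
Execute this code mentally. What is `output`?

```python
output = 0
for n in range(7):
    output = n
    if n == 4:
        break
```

Let's trace through this code step by step.

Initialize: output = 0
Entering loop: for n in range(7):

After execution: output = 4
4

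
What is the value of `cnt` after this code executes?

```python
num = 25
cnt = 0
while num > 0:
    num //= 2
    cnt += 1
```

Let's trace through this code step by step.

Initialize: num = 25
Initialize: cnt = 0
Entering loop: while num > 0:

After execution: cnt = 5
5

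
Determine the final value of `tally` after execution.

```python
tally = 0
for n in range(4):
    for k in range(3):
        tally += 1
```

Let's trace through this code step by step.

Initialize: tally = 0
Entering loop: for n in range(4):

After execution: tally = 12
12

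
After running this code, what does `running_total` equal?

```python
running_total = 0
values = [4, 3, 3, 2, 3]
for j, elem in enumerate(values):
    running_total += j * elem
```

Let's trace through this code step by step.

Initialize: running_total = 0
Initialize: values = [4, 3, 3, 2, 3]
Entering loop: for j, elem in enumerate(values):

After execution: running_total = 27
27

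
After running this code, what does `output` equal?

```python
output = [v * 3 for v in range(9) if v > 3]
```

Let's trace through this code step by step.

Initialize: output = [v * 3 for v in range(9) if v > 3]

After execution: output = [12, 15, 18, 21, 24]
[12, 15, 18, 21, 24]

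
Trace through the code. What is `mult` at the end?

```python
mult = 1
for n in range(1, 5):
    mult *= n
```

Let's trace through this code step by step.

Initialize: mult = 1
Entering loop: for n in range(1, 5):

After execution: mult = 24
24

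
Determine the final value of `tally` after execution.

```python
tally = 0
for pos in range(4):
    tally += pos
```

Let's trace through this code step by step.

Initialize: tally = 0
Entering loop: for pos in range(4):

After execution: tally = 6
6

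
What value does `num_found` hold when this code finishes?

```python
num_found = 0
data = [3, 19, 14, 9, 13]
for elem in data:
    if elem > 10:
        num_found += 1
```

Let's trace through this code step by step.

Initialize: num_found = 0
Initialize: data = [3, 19, 14, 9, 13]
Entering loop: for elem in data:

After execution: num_found = 3
3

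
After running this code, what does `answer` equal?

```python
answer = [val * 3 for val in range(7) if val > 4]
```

Let's trace through this code step by step.

Initialize: answer = [val * 3 for val in range(7) if val > 4]

After execution: answer = [15, 18]
[15, 18]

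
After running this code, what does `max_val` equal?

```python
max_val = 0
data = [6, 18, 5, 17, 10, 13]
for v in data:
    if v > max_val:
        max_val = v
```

Let's trace through this code step by step.

Initialize: max_val = 0
Initialize: data = [6, 18, 5, 17, 10, 13]
Entering loop: for v in data:

After execution: max_val = 18
18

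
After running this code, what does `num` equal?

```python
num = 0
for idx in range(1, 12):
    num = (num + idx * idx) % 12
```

Let's trace through this code step by step.

Initialize: num = 0
Entering loop: for idx in range(1, 12):

After execution: num = 2
2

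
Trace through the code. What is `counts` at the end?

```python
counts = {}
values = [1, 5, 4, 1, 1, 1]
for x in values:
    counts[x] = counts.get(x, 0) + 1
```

Let's trace through this code step by step.

Initialize: counts = {}
Initialize: values = [1, 5, 4, 1, 1, 1]
Entering loop: for x in values:

After execution: counts = {1: 4, 5: 1, 4: 1}
{1: 4, 5: 1, 4: 1}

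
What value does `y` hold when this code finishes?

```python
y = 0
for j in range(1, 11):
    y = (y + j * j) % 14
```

Let's trace through this code step by step.

Initialize: y = 0
Entering loop: for j in range(1, 11):

After execution: y = 7
7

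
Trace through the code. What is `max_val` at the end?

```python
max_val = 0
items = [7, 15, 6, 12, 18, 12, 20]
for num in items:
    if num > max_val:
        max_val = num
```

Let's trace through this code step by step.

Initialize: max_val = 0
Initialize: items = [7, 15, 6, 12, 18, 12, 20]
Entering loop: for num in items:

After execution: max_val = 20
20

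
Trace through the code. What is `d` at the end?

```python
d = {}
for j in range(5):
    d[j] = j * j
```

Let's trace through this code step by step.

Initialize: d = {}
Entering loop: for j in range(5):

After execution: d = {0: 0, 1: 1, 2: 4, 3: 9, 4: 16}
{0: 0, 1: 1, 2: 4, 3: 9, 4: 16}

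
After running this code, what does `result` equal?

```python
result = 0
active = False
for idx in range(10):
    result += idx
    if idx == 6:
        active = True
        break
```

Let's trace through this code step by step.

Initialize: result = 0
Initialize: active = False
Entering loop: for idx in range(10):

After execution: result = 21
21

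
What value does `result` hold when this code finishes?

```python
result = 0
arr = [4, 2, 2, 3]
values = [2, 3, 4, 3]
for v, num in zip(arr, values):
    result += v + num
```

Let's trace through this code step by step.

Initialize: result = 0
Initialize: arr = [4, 2, 2, 3]
Initialize: values = [2, 3, 4, 3]
Entering loop: for v, num in zip(arr, values):

After execution: result = 23
23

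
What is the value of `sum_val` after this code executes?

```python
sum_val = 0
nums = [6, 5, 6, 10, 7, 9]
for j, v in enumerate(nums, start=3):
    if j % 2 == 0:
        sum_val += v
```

Let's trace through this code step by step.

Initialize: sum_val = 0
Initialize: nums = [6, 5, 6, 10, 7, 9]
Entering loop: for j, v in enumerate(nums, start=3):

After execution: sum_val = 24
24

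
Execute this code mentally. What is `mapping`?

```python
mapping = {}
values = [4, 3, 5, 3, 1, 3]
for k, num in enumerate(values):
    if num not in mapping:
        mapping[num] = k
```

Let's trace through this code step by step.

Initialize: mapping = {}
Initialize: values = [4, 3, 5, 3, 1, 3]
Entering loop: for k, num in enumerate(values):

After execution: mapping = {4: 0, 3: 1, 5: 2, 1: 4}
{4: 0, 3: 1, 5: 2, 1: 4}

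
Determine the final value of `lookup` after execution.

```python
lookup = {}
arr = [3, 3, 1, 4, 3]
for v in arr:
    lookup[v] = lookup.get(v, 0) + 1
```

Let's trace through this code step by step.

Initialize: lookup = {}
Initialize: arr = [3, 3, 1, 4, 3]
Entering loop: for v in arr:

After execution: lookup = {3: 3, 1: 1, 4: 1}
{3: 3, 1: 1, 4: 1}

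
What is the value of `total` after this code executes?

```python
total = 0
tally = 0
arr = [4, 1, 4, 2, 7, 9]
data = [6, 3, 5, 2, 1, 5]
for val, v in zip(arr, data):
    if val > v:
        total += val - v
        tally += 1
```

Let's trace through this code step by step.

Initialize: total = 0
Initialize: tally = 0
Initialize: arr = [4, 1, 4, 2, 7, 9]
Initialize: data = [6, 3, 5, 2, 1, 5]
Entering loop: for val, v in zip(arr, data):

After execution: total = 10
10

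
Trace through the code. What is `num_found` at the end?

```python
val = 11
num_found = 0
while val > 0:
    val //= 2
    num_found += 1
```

Let's trace through this code step by step.

Initialize: val = 11
Initialize: num_found = 0
Entering loop: while val > 0:

After execution: num_found = 4
4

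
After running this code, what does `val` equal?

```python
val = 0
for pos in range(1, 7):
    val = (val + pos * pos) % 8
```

Let's trace through this code step by step.

Initialize: val = 0
Entering loop: for pos in range(1, 7):

After execution: val = 3
3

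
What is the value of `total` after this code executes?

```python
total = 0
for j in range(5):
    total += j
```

Let's trace through this code step by step.

Initialize: total = 0
Entering loop: for j in range(5):

After execution: total = 10
10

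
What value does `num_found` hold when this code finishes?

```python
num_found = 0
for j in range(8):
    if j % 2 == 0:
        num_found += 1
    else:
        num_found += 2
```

Let's trace through this code step by step.

Initialize: num_found = 0
Entering loop: for j in range(8):

After execution: num_found = 12
12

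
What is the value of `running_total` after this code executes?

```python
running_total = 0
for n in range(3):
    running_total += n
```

Let's trace through this code step by step.

Initialize: running_total = 0
Entering loop: for n in range(3):

After execution: running_total = 3
3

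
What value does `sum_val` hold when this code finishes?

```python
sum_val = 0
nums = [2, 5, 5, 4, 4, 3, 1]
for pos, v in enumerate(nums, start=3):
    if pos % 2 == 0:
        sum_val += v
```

Let's trace through this code step by step.

Initialize: sum_val = 0
Initialize: nums = [2, 5, 5, 4, 4, 3, 1]
Entering loop: for pos, v in enumerate(nums, start=3):

After execution: sum_val = 12
12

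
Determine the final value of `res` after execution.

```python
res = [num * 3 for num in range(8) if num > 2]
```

Let's trace through this code step by step.

Initialize: res = [num * 3 for num in range(8) if num > 2]

After execution: res = [9, 12, 15, 18, 21]
[9, 12, 15, 18, 21]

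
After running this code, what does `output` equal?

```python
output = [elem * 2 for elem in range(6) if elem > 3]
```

Let's trace through this code step by step.

Initialize: output = [elem * 2 for elem in range(6) if elem > 3]

After execution: output = [8, 10]
[8, 10]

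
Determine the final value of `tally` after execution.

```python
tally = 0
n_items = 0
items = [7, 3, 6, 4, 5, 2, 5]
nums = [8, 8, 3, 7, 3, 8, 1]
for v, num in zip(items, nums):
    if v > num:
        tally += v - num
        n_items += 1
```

Let's trace through this code step by step.

Initialize: tally = 0
Initialize: n_items = 0
Initialize: items = [7, 3, 6, 4, 5, 2, 5]
Initialize: nums = [8, 8, 3, 7, 3, 8, 1]
Entering loop: for v, num in zip(items, nums):

After execution: tally = 9
9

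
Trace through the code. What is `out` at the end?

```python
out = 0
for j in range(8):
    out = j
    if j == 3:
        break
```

Let's trace through this code step by step.

Initialize: out = 0
Entering loop: for j in range(8):

After execution: out = 3
3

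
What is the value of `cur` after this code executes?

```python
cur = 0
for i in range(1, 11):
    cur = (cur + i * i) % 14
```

Let's trace through this code step by step.

Initialize: cur = 0
Entering loop: for i in range(1, 11):

After execution: cur = 7
7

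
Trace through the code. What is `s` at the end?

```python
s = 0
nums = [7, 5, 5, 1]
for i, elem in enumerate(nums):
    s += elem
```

Let's trace through this code step by step.

Initialize: s = 0
Initialize: nums = [7, 5, 5, 1]
Entering loop: for i, elem in enumerate(nums):

After execution: s = 18
18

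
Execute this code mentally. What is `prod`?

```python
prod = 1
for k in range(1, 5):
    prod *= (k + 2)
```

Let's trace through this code step by step.

Initialize: prod = 1
Entering loop: for k in range(1, 5):

After execution: prod = 360
360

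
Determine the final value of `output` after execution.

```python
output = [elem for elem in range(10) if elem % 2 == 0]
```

Let's trace through this code step by step.

Initialize: output = [elem for elem in range(10) if elem % 2 == 0]

After execution: output = [0, 2, 4, 6, 8]
[0, 2, 4, 6, 8]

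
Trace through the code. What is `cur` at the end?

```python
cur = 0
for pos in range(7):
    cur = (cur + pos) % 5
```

Let's trace through this code step by step.

Initialize: cur = 0
Entering loop: for pos in range(7):

After execution: cur = 1
1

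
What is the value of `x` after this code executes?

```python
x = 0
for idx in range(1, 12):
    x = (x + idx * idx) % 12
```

Let's trace through this code step by step.

Initialize: x = 0
Entering loop: for idx in range(1, 12):

After execution: x = 2
2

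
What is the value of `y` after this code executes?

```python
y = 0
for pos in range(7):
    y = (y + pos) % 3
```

Let's trace through this code step by step.

Initialize: y = 0
Entering loop: for pos in range(7):

After execution: y = 0
0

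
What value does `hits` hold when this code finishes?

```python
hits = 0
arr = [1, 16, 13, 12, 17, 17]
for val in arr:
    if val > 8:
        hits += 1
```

Let's trace through this code step by step.

Initialize: hits = 0
Initialize: arr = [1, 16, 13, 12, 17, 17]
Entering loop: for val in arr:

After execution: hits = 5
5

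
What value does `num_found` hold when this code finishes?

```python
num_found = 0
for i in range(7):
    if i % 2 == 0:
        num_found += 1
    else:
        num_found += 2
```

Let's trace through this code step by step.

Initialize: num_found = 0
Entering loop: for i in range(7):

After execution: num_found = 10
10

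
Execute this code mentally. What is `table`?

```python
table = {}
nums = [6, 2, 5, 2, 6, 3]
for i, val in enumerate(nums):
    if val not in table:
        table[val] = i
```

Let's trace through this code step by step.

Initialize: table = {}
Initialize: nums = [6, 2, 5, 2, 6, 3]
Entering loop: for i, val in enumerate(nums):

After execution: table = {6: 0, 2: 1, 5: 2, 3: 5}
{6: 0, 2: 1, 5: 2, 3: 5}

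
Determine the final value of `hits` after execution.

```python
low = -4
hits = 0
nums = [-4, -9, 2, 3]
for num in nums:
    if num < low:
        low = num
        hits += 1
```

Let's trace through this code step by step.

Initialize: low = -4
Initialize: hits = 0
Initialize: nums = [-4, -9, 2, 3]
Entering loop: for num in nums:

After execution: hits = 1
1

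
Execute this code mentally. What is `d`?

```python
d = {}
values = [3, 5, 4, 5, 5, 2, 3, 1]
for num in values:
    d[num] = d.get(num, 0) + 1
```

Let's trace through this code step by step.

Initialize: d = {}
Initialize: values = [3, 5, 4, 5, 5, 2, 3, 1]
Entering loop: for num in values:

After execution: d = {3: 2, 5: 3, 4: 1, 2: 1, 1: 1}
{3: 2, 5: 3, 4: 1, 2: 1, 1: 1}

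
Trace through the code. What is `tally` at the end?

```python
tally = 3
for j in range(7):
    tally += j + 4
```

Let's trace through this code step by step.

Initialize: tally = 3
Entering loop: for j in range(7):

After execution: tally = 52
52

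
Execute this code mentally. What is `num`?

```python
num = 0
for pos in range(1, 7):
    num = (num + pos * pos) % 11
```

Let's trace through this code step by step.

Initialize: num = 0
Entering loop: for pos in range(1, 7):

After execution: num = 3
3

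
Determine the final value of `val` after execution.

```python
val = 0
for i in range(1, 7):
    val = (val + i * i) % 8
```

Let's trace through this code step by step.

Initialize: val = 0
Entering loop: for i in range(1, 7):

After execution: val = 3
3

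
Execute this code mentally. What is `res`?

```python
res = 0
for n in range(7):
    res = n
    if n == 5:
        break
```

Let's trace through this code step by step.

Initialize: res = 0
Entering loop: for n in range(7):

After execution: res = 5
5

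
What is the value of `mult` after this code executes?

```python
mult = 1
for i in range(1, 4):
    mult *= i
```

Let's trace through this code step by step.

Initialize: mult = 1
Entering loop: for i in range(1, 4):

After execution: mult = 6
6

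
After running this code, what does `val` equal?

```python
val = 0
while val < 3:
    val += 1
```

Let's trace through this code step by step.

Initialize: val = 0
Entering loop: while val < 3:

After execution: val = 3
3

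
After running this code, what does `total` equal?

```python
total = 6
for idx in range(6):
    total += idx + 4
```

Let's trace through this code step by step.

Initialize: total = 6
Entering loop: for idx in range(6):

After execution: total = 45
45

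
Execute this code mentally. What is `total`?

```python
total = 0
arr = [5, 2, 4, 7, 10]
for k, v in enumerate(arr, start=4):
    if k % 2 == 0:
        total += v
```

Let's trace through this code step by step.

Initialize: total = 0
Initialize: arr = [5, 2, 4, 7, 10]
Entering loop: for k, v in enumerate(arr, start=4):

After execution: total = 19
19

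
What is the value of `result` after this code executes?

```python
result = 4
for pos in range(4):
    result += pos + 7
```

Let's trace through this code step by step.

Initialize: result = 4
Entering loop: for pos in range(4):

After execution: result = 38
38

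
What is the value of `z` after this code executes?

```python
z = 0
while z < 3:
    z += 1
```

Let's trace through this code step by step.

Initialize: z = 0
Entering loop: while z < 3:

After execution: z = 3
3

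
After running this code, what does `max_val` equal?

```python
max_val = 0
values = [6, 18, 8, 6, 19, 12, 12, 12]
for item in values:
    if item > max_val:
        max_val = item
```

Let's trace through this code step by step.

Initialize: max_val = 0
Initialize: values = [6, 18, 8, 6, 19, 12, 12, 12]
Entering loop: for item in values:

After execution: max_val = 19
19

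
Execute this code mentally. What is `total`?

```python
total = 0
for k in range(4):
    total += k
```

Let's trace through this code step by step.

Initialize: total = 0
Entering loop: for k in range(4):

After execution: total = 6
6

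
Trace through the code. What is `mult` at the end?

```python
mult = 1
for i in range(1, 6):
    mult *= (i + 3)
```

Let's trace through this code step by step.

Initialize: mult = 1
Entering loop: for i in range(1, 6):

After execution: mult = 6720
6720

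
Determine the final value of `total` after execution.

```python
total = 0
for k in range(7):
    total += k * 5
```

Let's trace through this code step by step.

Initialize: total = 0
Entering loop: for k in range(7):

After execution: total = 105
105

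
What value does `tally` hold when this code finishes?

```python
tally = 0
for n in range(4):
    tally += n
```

Let's trace through this code step by step.

Initialize: tally = 0
Entering loop: for n in range(4):

After execution: tally = 6
6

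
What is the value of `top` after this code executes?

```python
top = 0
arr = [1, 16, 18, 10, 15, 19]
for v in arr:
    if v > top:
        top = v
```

Let's trace through this code step by step.

Initialize: top = 0
Initialize: arr = [1, 16, 18, 10, 15, 19]
Entering loop: for v in arr:

After execution: top = 19
19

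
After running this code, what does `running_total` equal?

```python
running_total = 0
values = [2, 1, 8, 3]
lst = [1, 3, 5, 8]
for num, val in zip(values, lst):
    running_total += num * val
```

Let's trace through this code step by step.

Initialize: running_total = 0
Initialize: values = [2, 1, 8, 3]
Initialize: lst = [1, 3, 5, 8]
Entering loop: for num, val in zip(values, lst):

After execution: running_total = 69
69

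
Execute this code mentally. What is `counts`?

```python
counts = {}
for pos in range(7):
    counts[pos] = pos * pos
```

Let's trace through this code step by step.

Initialize: counts = {}
Entering loop: for pos in range(7):

After execution: counts = {0: 0, 1: 1, 2: 4, 3: 9, 4: 16, 5: 25, 6: 36}
{0: 0, 1: 1, 2: 4, 3: 9, 4: 16, 5: 25, 6: 36}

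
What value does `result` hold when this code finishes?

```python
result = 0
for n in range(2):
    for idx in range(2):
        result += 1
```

Let's trace through this code step by step.

Initialize: result = 0
Entering loop: for n in range(2):

After execution: result = 4
4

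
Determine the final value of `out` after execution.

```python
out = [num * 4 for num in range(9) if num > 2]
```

Let's trace through this code step by step.

Initialize: out = [num * 4 for num in range(9) if num > 2]

After execution: out = [12, 16, 20, 24, 28, 32]
[12, 16, 20, 24, 28, 32]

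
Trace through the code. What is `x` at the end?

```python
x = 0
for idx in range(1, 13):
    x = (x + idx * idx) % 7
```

Let's trace through this code step by step.

Initialize: x = 0
Entering loop: for idx in range(1, 13):

After execution: x = 6
6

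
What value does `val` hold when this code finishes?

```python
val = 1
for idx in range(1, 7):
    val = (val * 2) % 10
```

Let's trace through this code step by step.

Initialize: val = 1
Entering loop: for idx in range(1, 7):

After execution: val = 4
4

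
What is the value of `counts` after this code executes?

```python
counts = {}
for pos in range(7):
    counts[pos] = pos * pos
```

Let's trace through this code step by step.

Initialize: counts = {}
Entering loop: for pos in range(7):

After execution: counts = {0: 0, 1: 1, 2: 4, 3: 9, 4: 16, 5: 25, 6: 36}
{0: 0, 1: 1, 2: 4, 3: 9, 4: 16, 5: 25, 6: 36}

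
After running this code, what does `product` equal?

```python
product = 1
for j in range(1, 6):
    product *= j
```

Let's trace through this code step by step.

Initialize: product = 1
Entering loop: for j in range(1, 6):

After execution: product = 120
120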